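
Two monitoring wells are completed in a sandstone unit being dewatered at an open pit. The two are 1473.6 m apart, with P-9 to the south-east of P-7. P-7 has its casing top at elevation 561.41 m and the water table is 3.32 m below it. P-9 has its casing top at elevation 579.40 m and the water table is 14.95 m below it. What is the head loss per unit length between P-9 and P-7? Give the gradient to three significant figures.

i ≈ 0.00432 m/m

Total head at P-7: h = 561.41 − 3.32 = 558.09 m.
Total head at P-9: h = 579.40 − 14.95 = 564.45 m.
Head difference: h(P-7) − h(P-9) = 558.09 − 564.45 = -6.36 m.
Hydraulic gradient: i = |Δh| / L = 6.36 / 1473.6 = 0.00432.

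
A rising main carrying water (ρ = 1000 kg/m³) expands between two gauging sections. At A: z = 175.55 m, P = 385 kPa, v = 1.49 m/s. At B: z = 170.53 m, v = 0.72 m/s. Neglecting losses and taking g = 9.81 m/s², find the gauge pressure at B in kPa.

P₂ ≈ 435 kPa

Pressure head at A: ψ₁ = P₁/(ρg) = 385×1000 / (1000 × 9.81) = 39.25 m.
Velocity heads: v₁²/2g = 1.49²/19.62 = 0.113 m; v₂²/2g = 0.72²/19.62 = 0.026 m.
Total head H = z₁ + ψ₁ + v₁²/2g = 175.55 + 39.25 + 0.113 = 214.91 m.
ψ₂ = H − z₂ − v₂²/2g = 214.91 − 170.53 − 0.026 = 44.35 m.
P₂ = ρgψ₂ = 1000 × 9.81 × 44.35 ≈ 435 kPa.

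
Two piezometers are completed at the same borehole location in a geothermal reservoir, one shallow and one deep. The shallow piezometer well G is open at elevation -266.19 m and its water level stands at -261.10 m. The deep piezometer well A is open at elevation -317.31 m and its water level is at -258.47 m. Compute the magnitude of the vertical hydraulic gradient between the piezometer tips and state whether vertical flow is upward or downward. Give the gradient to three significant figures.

|i_v| ≈ 0.0514; vertical flow is upward

Total head at well G: h = -261.10 m (water level in the standpipe).
Total head at well A: h = -258.47 m.
Δh = h(well G) − h(well A) = -261.10 − (-258.47) = -2.63 m.
Vertical separation Δz = -266.19 − (-317.31) = 51.12 m.
|i_v| = |Δh| / Δz = 2.63 / 51.12 = 0.0514.
Head is higher in the deep piezometer, so vertical flow is upward (discharge condition).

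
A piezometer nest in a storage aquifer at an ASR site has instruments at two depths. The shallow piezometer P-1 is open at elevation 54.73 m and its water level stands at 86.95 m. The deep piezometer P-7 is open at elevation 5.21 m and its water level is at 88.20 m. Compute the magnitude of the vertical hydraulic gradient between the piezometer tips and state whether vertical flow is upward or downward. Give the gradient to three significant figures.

Total head at P-1: h = 86.95 m (water level in the standpipe).
Total head at P-7: h = 88.20 m.
Δh = h(P-1) − h(P-7) = 86.95 − 88.20 = -1.25 m.
Vertical separation Δz = 54.73 − 5.21 = 49.52 m.
|i_v| = |Δh| / Δz = 1.25 / 49.52 = 0.0252.
Head is higher in the deep piezometer, so vertical flow is upward (discharge condition).

|i_v| ≈ 0.0252; vertical flow is upward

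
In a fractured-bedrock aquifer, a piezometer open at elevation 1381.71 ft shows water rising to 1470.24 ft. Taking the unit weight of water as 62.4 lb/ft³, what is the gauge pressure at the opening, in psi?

P ≈ 38.4 psi

Pressure head ψ = h − z = 1470.24 − 1381.71 = 88.53 ft.
P = γ·ψ / 144 = 62.4 × 88.53 / 144 = 38.4 psi.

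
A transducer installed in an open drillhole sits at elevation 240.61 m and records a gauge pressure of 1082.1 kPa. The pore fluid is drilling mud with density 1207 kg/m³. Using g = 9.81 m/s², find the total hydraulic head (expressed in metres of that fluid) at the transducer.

ψ = P/(ρg) = 1082.1×1000 / (1207 × 9.81) = 91.39 m.
h = z + ψ = 240.61 + 91.39 = 332.00 m.

h ≈ 332.00 m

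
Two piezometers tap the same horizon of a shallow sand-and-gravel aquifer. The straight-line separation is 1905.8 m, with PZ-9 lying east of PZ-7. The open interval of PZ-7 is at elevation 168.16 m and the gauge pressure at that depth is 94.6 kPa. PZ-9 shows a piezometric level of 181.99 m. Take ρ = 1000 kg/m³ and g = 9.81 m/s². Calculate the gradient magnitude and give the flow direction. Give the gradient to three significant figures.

i ≈ 0.00220; groundwater flows toward the west

Pressure head at PZ-7: ψ = P/(ρg) = 94.6×1000 / (1000 × 9.81) = 9.64 m.
Total head at PZ-7: h = z + ψ = 168.16 + 9.64 = 177.80 m.
Total head at PZ-9: h = 181.99 m (water level in the piezometer is the total head).
Head difference: h(PZ-7) − h(PZ-9) = 177.80 − 181.99 = -4.19 m.
Hydraulic gradient: i = |Δh| / L = 4.19 / 1905.8 = 0.00220.
Flow is from higher to lower head: from PZ-9 toward PZ-7, i.e. toward the west.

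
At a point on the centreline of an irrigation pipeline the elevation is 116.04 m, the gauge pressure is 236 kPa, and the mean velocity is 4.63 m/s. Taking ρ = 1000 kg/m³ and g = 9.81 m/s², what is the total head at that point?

Pressure head ψ = P/(ρg) = 236×1000 / (1000 × 9.81) = 24.06 m.
Velocity head = v²/(2g) = 4.63² / (2 × 9.81) = 1.093 m.
h = z + ψ + v²/(2g) = 116.04 + 24.06 + 1.093 = 141.19 m.

h ≈ 141.19 m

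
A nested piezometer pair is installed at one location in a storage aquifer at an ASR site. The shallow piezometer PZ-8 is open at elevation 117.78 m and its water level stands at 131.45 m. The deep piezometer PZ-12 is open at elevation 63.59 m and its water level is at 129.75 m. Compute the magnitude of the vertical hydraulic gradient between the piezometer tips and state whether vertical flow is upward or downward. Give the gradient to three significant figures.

Total head at PZ-8: h = 131.45 m (water level in the standpipe).
Total head at PZ-12: h = 129.75 m.
Δh = h(PZ-8) − h(PZ-12) = 131.45 − 129.75 = 1.70 m.
Vertical separation Δz = 117.78 − 63.59 = 54.19 m.
|i_v| = |Δh| / Δz = 1.70 / 54.19 = 0.0314.
Head is higher in the shallow piezometer, so vertical flow is downward (recharge condition).

|i_v| ≈ 0.0314; vertical flow is downward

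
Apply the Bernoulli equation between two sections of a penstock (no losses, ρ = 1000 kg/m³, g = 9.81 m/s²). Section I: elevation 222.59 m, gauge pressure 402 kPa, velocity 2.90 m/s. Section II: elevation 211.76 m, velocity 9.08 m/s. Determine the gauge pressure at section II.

P₂ ≈ 471 kPa

Pressure head at I: ψ₁ = P₁/(ρg) = 402×1000 / (1000 × 9.81) = 40.98 m.
Velocity heads: v₁²/2g = 2.90²/19.62 = 0.429 m; v₂²/2g = 9.08²/19.62 = 4.202 m.
Total head H = z₁ + ψ₁ + v₁²/2g = 222.59 + 40.98 + 0.429 = 264.00 m.
ψ₂ = H − z₂ − v₂²/2g = 264.00 − 211.76 − 4.202 = 48.04 m.
P₂ = ρgψ₂ = 1000 × 9.81 × 48.04 ≈ 471 kPa.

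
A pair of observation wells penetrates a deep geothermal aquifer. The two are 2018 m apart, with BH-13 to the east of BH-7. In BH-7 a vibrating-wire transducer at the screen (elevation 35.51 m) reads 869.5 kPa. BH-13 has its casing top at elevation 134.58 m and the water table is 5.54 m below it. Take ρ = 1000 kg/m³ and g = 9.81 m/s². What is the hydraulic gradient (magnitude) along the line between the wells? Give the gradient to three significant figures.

i ≈ 0.00243

Pressure head at BH-7: ψ = P/(ρg) = 869.5×1000 / (1000 × 9.81) = 88.63 m.
Total head at BH-7: h = z + ψ = 35.51 + 88.63 = 124.14 m.
Total head at BH-13: h = 134.58 − 5.54 = 129.04 m.
Head difference: h(BH-7) − h(BH-13) = 124.14 − 129.04 = -4.90 m.
Hydraulic gradient: i = |Δh| / L = 4.90 / 2018 = 0.00243.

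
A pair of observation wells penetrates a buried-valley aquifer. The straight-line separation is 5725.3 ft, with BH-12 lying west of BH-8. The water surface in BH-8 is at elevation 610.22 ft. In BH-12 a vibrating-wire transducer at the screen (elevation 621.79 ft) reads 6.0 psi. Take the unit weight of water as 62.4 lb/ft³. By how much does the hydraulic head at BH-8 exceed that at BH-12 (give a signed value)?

Total head at BH-8: h = 610.22 ft (water level in the piezometer is the total head).
Pressure head at BH-12: ψ = 144·P/γ = 144 × 6.0 / 62.4 = 13.85 ft.
Total head at BH-12: h = z + ψ = 621.79 + 13.85 = 635.64 ft.
Head difference: h(BH-8) − h(BH-12) = 610.22 − 635.64 = -25.42 ft.

Δh ≈ -25.42 ft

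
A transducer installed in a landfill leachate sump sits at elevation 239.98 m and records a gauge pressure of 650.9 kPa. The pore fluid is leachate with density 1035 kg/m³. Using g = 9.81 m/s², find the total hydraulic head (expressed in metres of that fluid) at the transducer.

h ≈ 304.09 m

ψ = P/(ρg) = 650.9×1000 / (1035 × 9.81) = 64.11 m.
h = z + ψ = 239.98 + 64.11 = 304.09 m.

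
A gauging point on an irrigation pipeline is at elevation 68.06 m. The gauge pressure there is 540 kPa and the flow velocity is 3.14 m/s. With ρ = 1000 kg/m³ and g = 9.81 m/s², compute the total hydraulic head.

Pressure head ψ = P/(ρg) = 540×1000 / (1000 × 9.81) = 55.05 m.
Velocity head = v²/(2g) = 3.14² / (2 × 9.81) = 0.503 m.
h = z + ψ + v²/(2g) = 68.06 + 55.05 + 0.503 = 123.61 m.

h ≈ 123.61 m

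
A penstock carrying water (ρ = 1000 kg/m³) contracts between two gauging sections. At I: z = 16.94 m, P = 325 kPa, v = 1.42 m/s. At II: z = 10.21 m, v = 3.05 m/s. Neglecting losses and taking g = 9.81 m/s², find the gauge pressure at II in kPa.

P₂ ≈ 387 kPa

Pressure head at I: ψ₁ = P₁/(ρg) = 325×1000 / (1000 × 9.81) = 33.13 m.
Velocity heads: v₁²/2g = 1.42²/19.62 = 0.103 m; v₂²/2g = 3.05²/19.62 = 0.474 m.
Total head H = z₁ + ψ₁ + v₁²/2g = 16.94 + 33.13 + 0.103 = 50.17 m.
ψ₂ = H − z₂ − v₂²/2g = 50.17 − 10.21 − 0.474 = 39.49 m.
P₂ = ρgψ₂ = 1000 × 9.81 × 39.49 ≈ 387 kPa.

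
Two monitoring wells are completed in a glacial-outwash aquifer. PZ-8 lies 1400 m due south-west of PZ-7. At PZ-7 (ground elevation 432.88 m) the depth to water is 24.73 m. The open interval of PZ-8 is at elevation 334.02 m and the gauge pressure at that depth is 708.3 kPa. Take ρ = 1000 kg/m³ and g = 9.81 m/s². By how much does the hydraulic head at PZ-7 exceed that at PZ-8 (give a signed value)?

Total head at PZ-7: h = 432.88 − 24.73 = 408.15 m.
Pressure head at PZ-8: ψ = P/(ρg) = 708.3×1000 / (1000 × 9.81) = 72.20 m.
Total head at PZ-8: h = z + ψ = 334.02 + 72.20 = 406.22 m.
Head difference: h(PZ-7) − h(PZ-8) = 408.15 − 406.22 = 1.93 m.

Δh ≈ 1.93 m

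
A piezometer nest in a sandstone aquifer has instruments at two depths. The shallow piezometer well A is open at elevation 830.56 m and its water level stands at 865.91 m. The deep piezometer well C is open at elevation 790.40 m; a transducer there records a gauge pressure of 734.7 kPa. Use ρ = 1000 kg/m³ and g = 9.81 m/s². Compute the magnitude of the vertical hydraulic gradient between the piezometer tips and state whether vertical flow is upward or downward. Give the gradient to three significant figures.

Total head at well A: h = 865.91 m (water level in the standpipe).
Pressure head at well C: ψ = P/(ρg) = 734.7×1000 / (1000 × 9.81) = 74.89 m.
Total head at well C: h = z + ψ = 790.40 + 74.89 = 865.29 m.
Δh = h(well A) − h(well C) = 865.91 − 865.29 = 0.62 m.
Vertical separation Δz = 830.56 − 790.40 = 40.16 m.
|i_v| = |Δh| / Δz = 0.62 / 40.16 = 0.0154.
Head is higher in the shallow piezometer, so vertical flow is downward (recharge condition).

|i_v| ≈ 0.0154; vertical flow is downward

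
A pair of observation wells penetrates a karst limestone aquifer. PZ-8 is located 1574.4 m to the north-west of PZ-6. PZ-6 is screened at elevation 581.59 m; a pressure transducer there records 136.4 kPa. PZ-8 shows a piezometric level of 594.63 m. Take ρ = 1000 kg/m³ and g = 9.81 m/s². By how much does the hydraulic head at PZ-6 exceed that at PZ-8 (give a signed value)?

Pressure head at PZ-6: ψ = P/(ρg) = 136.4×1000 / (1000 × 9.81) = 13.90 m.
Total head at PZ-6: h = z + ψ = 581.59 + 13.90 = 595.49 m.
Total head at PZ-8: h = 594.63 m (water level in the piezometer is the total head).
Head difference: h(PZ-6) − h(PZ-8) = 595.49 − 594.63 = 0.86 m.

Δh ≈ 0.86 m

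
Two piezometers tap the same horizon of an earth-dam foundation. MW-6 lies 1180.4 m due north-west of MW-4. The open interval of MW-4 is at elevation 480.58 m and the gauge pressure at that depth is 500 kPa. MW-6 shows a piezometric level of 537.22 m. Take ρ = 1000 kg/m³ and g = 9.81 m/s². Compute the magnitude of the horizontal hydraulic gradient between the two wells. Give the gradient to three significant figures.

i ≈ 0.00480

Pressure head at MW-4: ψ = P/(ρg) = 500×1000 / (1000 × 9.81) = 50.97 m.
Total head at MW-4: h = z + ψ = 480.58 + 50.97 = 531.55 m.
Total head at MW-6: h = 537.22 m (water level in the piezometer is the total head).
Head difference: h(MW-4) − h(MW-6) = 531.55 − 537.22 = -5.67 m.
Hydraulic gradient: i = |Δh| / L = 5.67 / 1180.4 = 0.00480.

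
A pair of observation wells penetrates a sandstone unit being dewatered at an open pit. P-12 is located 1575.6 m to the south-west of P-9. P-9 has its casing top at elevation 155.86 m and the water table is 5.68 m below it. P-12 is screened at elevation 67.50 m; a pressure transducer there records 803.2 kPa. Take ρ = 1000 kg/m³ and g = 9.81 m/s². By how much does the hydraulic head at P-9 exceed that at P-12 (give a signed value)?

Total head at P-9: h = 155.86 − 5.68 = 150.18 m.
Pressure head at P-12: ψ = P/(ρg) = 803.2×1000 / (1000 × 9.81) = 81.88 m.
Total head at P-12: h = z + ψ = 67.50 + 81.88 = 149.38 m.
Head difference: h(P-9) − h(P-12) = 150.18 − 149.38 = 0.80 m.

Δh ≈ 0.80 m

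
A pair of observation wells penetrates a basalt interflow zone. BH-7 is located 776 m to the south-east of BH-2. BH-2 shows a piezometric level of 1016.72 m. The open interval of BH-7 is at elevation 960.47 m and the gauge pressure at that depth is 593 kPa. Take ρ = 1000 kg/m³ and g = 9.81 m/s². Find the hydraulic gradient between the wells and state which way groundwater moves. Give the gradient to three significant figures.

Total head at BH-2: h = 1016.72 m (water level in the piezometer is the total head).
Pressure head at BH-7: ψ = P/(ρg) = 593×1000 / (1000 × 9.81) = 60.45 m.
Total head at BH-7: h = z + ψ = 960.47 + 60.45 = 1020.92 m.
Head difference: h(BH-2) − h(BH-7) = 1016.72 − 1020.92 = -4.20 m.
Hydraulic gradient: i = |Δh| / L = 4.20 / 776 = 0.00541.
Flow is from higher to lower head: from BH-7 toward BH-2, i.e. toward the north-west.

i ≈ 0.00541; groundwater flows toward the north-west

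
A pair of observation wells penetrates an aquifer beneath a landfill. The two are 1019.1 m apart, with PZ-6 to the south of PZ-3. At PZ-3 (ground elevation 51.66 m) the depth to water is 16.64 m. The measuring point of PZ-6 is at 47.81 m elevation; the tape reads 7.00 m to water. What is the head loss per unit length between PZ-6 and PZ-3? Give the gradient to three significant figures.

i ≈ 0.00568 m/m

Total head at PZ-3: h = 51.66 − 16.64 = 35.02 m.
Total head at PZ-6: h = 47.81 − 7.00 = 40.81 m.
Head difference: h(PZ-3) − h(PZ-6) = 35.02 − 40.81 = -5.79 m.
Hydraulic gradient: i = |Δh| / L = 5.79 / 1019.1 = 0.00568.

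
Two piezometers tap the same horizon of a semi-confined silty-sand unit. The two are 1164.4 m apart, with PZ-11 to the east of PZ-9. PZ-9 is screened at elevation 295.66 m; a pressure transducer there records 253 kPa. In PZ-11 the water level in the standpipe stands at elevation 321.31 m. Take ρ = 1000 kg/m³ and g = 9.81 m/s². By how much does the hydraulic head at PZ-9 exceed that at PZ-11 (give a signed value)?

Pressure head at PZ-9: ψ = P/(ρg) = 253×1000 / (1000 × 9.81) = 25.79 m.
Total head at PZ-9: h = z + ψ = 295.66 + 25.79 = 321.45 m.
Total head at PZ-11: h = 321.31 m (water level in the piezometer is the total head).
Head difference: h(PZ-9) − h(PZ-11) = 321.45 − 321.31 = 0.14 m.

Δh ≈ 0.14 m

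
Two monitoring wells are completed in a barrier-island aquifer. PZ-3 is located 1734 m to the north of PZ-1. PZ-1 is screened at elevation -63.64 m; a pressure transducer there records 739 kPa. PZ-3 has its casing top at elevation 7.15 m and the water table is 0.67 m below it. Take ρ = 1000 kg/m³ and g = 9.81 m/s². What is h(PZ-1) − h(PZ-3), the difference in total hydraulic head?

Δh ≈ 5.21 m

Pressure head at PZ-1: ψ = P/(ρg) = 739×1000 / (1000 × 9.81) = 75.33 m.
Total head at PZ-1: h = z + ψ = -63.64 + 75.33 = 11.69 m.
Total head at PZ-3: h = 7.15 − 0.67 = 6.48 m.
Head difference: h(PZ-1) − h(PZ-3) = 11.69 − 6.48 = 5.21 m.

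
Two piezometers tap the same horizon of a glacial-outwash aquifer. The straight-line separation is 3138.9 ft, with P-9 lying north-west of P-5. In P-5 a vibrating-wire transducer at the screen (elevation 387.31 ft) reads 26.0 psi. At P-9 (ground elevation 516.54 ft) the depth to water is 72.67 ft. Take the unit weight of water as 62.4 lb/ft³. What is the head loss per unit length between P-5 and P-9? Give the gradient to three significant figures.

i ≈ 0.00110 ft/ft

Pressure head at P-5: ψ = 144·P/γ = 144 × 26.0 / 62.4 = 60.00 ft.
Total head at P-5: h = z + ψ = 387.31 + 60.00 = 447.31 ft.
Total head at P-9: h = 516.54 − 72.67 = 443.87 ft.
Head difference: h(P-5) − h(P-9) = 447.31 − 443.87 = 3.44 ft.
Hydraulic gradient: i = |Δh| / L = 3.44 / 3138.9 = 0.00110.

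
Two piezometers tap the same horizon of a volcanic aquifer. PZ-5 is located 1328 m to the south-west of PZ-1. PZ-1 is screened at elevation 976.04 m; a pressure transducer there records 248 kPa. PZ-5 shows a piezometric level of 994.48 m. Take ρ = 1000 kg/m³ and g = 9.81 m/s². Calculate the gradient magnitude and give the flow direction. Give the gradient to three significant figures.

Pressure head at PZ-1: ψ = P/(ρg) = 248×1000 / (1000 × 9.81) = 25.28 m.
Total head at PZ-1: h = z + ψ = 976.04 + 25.28 = 1001.32 m.
Total head at PZ-5: h = 994.48 m (water level in the piezometer is the total head).
Head difference: h(PZ-1) − h(PZ-5) = 1001.32 − 994.48 = 6.84 m.
Hydraulic gradient: i = |Δh| / L = 6.84 / 1328 = 0.00515.
Flow is from higher to lower head: from PZ-1 toward PZ-5, i.e. toward the south-west.

i ≈ 0.00515; groundwater flows toward the south-west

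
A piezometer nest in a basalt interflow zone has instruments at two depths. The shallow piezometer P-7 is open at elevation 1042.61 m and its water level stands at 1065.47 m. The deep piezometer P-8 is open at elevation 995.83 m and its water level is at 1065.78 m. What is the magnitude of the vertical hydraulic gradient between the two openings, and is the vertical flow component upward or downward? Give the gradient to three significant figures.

Total head at P-7: h = 1065.47 m (water level in the standpipe).
Total head at P-8: h = 1065.78 m.
Δh = h(P-7) − h(P-8) = 1065.47 − 1065.78 = -0.31 m.
Vertical separation Δz = 1042.61 − 995.83 = 46.78 m.
|i_v| = |Δh| / Δz = 0.31 / 46.78 = 0.00663.
Head is higher in the deep piezometer, so vertical flow is upward (discharge condition).

|i_v| ≈ 0.00663; vertical flow is upward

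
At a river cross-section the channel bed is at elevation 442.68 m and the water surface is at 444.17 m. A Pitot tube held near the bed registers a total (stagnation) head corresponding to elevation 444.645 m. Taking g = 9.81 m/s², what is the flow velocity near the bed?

Near the bed, under hydrostatic conditions, the piezometric head (z + ψ) equals the free-surface elevation, 444.17 m.
Velocity head = total − piezometric = 444.645 − 444.17 = 0.475 m.
v = √(2g·h_v) = √(2 × 9.81 × 0.475) = 3.05 m/s.

v ≈ 3.05 m/s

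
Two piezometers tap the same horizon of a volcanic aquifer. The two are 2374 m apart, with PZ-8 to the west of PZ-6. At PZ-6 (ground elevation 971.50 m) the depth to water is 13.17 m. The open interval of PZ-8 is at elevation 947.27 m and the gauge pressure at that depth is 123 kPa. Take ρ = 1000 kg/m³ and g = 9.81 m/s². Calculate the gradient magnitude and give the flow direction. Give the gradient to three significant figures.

i ≈ 0.000623; groundwater flows toward the east

Total head at PZ-6: h = 971.50 − 13.17 = 958.33 m.
Pressure head at PZ-8: ψ = P/(ρg) = 123×1000 / (1000 × 9.81) = 12.54 m.
Total head at PZ-8: h = z + ψ = 947.27 + 12.54 = 959.81 m.
Head difference: h(PZ-6) − h(PZ-8) = 958.33 − 959.81 = -1.48 m.
Hydraulic gradient: i = |Δh| / L = 1.48 / 2374 = 0.000623.
Flow is from higher to lower head: from PZ-8 toward PZ-6, i.e. toward the east.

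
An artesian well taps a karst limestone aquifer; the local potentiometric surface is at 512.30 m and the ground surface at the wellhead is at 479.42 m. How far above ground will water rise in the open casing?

≈ 32.88 m above ground

Water rises to the potentiometric surface, so the rise above ground = 512.30 − 479.42 = 32.88 m.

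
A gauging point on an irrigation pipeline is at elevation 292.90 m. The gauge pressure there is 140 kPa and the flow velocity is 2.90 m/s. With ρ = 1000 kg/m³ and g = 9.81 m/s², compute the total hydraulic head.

h ≈ 307.60 m

Pressure head ψ = P/(ρg) = 140×1000 / (1000 × 9.81) = 14.27 m.
Velocity head = v²/(2g) = 2.90² / (2 × 9.81) = 0.429 m.
h = z + ψ + v²/(2g) = 292.90 + 14.27 + 0.429 = 307.60 m.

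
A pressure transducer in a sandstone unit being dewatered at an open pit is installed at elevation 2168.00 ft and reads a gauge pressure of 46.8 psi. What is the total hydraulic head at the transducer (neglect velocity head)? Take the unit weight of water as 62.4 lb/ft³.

ψ = 144·P/γ = 144 × 46.8 / 62.4 = 108.00 ft.
h = z + ψ = 2168.00 + 108.00 = 2276.00 ft.

h ≈ 2276.00 ft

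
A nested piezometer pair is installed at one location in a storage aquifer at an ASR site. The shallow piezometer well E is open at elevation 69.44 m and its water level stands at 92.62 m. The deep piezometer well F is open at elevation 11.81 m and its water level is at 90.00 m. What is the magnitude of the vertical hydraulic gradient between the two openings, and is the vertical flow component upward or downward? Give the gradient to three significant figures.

Total head at well E: h = 92.62 m (water level in the standpipe).
Total head at well F: h = 90.00 m.
Δh = h(well E) − h(well F) = 92.62 − 90.00 = 2.62 m.
Vertical separation Δz = 69.44 − 11.81 = 57.63 m.
|i_v| = |Δh| / Δz = 2.62 / 57.63 = 0.0455.
Head is higher in the shallow piezometer, so vertical flow is downward (recharge condition).

|i_v| ≈ 0.0455; vertical flow is downward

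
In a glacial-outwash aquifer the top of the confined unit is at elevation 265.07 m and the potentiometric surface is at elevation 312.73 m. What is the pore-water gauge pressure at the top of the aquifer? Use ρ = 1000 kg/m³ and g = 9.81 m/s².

Pressure head at the aquifer top: ψ = h − z = 312.73 − 265.07 = 47.66 m.
P = ρgψ = 1000 × 9.81 × 47.66 = 467545 Pa ≈ 468 kPa.

P ≈ 468 kPa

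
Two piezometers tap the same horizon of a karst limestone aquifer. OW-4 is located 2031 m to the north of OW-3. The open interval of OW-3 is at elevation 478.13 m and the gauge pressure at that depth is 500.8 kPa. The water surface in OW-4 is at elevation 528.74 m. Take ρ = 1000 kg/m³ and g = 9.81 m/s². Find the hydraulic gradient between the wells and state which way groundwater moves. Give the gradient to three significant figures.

i ≈ 0.000217; groundwater flows toward the north

Pressure head at OW-3: ψ = P/(ρg) = 500.8×1000 / (1000 × 9.81) = 51.05 m.
Total head at OW-3: h = z + ψ = 478.13 + 51.05 = 529.18 m.
Total head at OW-4: h = 528.74 m (water level in the piezometer is the total head).
Head difference: h(OW-3) − h(OW-4) = 529.18 − 528.74 = 0.44 m.
Hydraulic gradient: i = |Δh| / L = 0.44 / 2031 = 0.000217.
Flow is from higher to lower head: from OW-3 toward OW-4, i.e. toward the north.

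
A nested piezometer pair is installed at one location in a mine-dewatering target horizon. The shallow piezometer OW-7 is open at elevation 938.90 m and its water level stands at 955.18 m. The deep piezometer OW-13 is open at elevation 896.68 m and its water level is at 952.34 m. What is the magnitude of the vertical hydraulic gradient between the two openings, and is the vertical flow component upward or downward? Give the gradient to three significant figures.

Total head at OW-7: h = 955.18 m (water level in the standpipe).
Total head at OW-13: h = 952.34 m.
Δh = h(OW-7) − h(OW-13) = 955.18 − 952.34 = 2.84 m.
Vertical separation Δz = 938.90 − 896.68 = 42.22 m.
|i_v| = |Δh| / Δz = 2.84 / 42.22 = 0.0673.
Head is higher in the shallow piezometer, so vertical flow is downward (recharge condition).

|i_v| ≈ 0.0673; vertical flow is downward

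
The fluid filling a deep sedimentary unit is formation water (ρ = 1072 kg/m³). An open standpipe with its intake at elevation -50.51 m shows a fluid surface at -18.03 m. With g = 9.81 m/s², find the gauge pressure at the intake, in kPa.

Pressure head ψ = h − z = -18.03 − (-50.51) = 32.48 m.
P = ρgψ = 1072 × 9.81 × 32.48 = 341570 Pa ≈ 342 kPa.

P ≈ 342 kPa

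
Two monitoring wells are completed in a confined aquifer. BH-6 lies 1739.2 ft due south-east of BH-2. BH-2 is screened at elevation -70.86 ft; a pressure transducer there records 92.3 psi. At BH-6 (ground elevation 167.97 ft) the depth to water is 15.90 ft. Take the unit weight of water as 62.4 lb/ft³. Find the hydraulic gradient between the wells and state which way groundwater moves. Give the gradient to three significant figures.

Pressure head at BH-2: ψ = 144·P/γ = 144 × 92.3 / 62.4 = 213.00 ft.
Total head at BH-2: h = z + ψ = -70.86 + 213.00 = 142.14 ft.
Total head at BH-6: h = 167.97 − 15.90 = 152.07 ft.
Head difference: h(BH-2) − h(BH-6) = 142.14 − 152.07 = -9.93 ft.
Hydraulic gradient: i = |Δh| / L = 9.93 / 1739.2 = 0.00571.
Flow is from higher to lower head: from BH-6 toward BH-2, i.e. toward the north-west.

i ≈ 0.00571; groundwater flows toward the north-west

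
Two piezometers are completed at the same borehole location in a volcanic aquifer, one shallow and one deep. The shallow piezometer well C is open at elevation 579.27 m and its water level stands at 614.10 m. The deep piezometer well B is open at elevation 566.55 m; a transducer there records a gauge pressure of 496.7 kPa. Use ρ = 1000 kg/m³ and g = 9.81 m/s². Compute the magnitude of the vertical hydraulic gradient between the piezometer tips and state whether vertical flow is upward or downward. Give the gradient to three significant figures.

Total head at well C: h = 614.10 m (water level in the standpipe).
Pressure head at well B: ψ = P/(ρg) = 496.7×1000 / (1000 × 9.81) = 50.63 m.
Total head at well B: h = z + ψ = 566.55 + 50.63 = 617.18 m.
Δh = h(well C) − h(well B) = 614.10 − 617.18 = -3.08 m.
Vertical separation Δz = 579.27 − 566.55 = 12.72 m.
|i_v| = |Δh| / Δz = 3.08 / 12.72 = 0.242.
Head is higher in the deep piezometer, so vertical flow is upward (discharge condition).

|i_v| ≈ 0.242; vertical flow is upward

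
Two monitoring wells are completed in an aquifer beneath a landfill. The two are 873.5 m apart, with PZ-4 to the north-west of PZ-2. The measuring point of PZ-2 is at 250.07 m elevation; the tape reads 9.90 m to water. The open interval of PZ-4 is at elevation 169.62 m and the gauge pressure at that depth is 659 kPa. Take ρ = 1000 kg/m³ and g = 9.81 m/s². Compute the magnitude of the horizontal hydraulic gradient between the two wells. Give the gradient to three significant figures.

Total head at PZ-2: h = 250.07 − 9.90 = 240.17 m.
Pressure head at PZ-4: ψ = P/(ρg) = 659×1000 / (1000 × 9.81) = 67.18 m.
Total head at PZ-4: h = z + ψ = 169.62 + 67.18 = 236.80 m.
Head difference: h(PZ-2) − h(PZ-4) = 240.17 − 236.80 = 3.37 m.
Hydraulic gradient: i = |Δh| / L = 3.37 / 873.5 = 0.00386.

i ≈ 0.00386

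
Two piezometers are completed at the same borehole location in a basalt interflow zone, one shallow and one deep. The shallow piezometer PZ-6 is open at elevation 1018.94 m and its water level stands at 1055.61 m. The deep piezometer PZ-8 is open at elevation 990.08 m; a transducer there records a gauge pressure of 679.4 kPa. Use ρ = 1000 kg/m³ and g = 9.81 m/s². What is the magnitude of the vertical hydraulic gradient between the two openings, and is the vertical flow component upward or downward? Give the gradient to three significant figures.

Total head at PZ-6: h = 1055.61 m (water level in the standpipe).
Pressure head at PZ-8: ψ = P/(ρg) = 679.4×1000 / (1000 × 9.81) = 69.26 m.
Total head at PZ-8: h = z + ψ = 990.08 + 69.26 = 1059.34 m.
Δh = h(PZ-6) − h(PZ-8) = 1055.61 − 1059.34 = -3.73 m.
Vertical separation Δz = 1018.94 − 990.08 = 28.86 m.
|i_v| = |Δh| / Δz = 3.73 / 28.86 = 0.129.
Head is higher in the deep piezometer, so vertical flow is upward (discharge condition).

|i_v| ≈ 0.129; vertical flow is upward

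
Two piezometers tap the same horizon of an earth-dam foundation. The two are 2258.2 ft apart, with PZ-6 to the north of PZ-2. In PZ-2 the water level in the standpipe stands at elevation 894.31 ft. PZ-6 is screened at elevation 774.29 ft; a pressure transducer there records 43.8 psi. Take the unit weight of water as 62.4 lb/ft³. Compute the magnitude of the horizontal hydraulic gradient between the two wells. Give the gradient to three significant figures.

i ≈ 0.00839

Total head at PZ-2: h = 894.31 ft (water level in the piezometer is the total head).
Pressure head at PZ-6: ψ = 144·P/γ = 144 × 43.8 / 62.4 = 101.08 ft.
Total head at PZ-6: h = z + ψ = 774.29 + 101.08 = 875.37 ft.
Head difference: h(PZ-2) − h(PZ-6) = 894.31 − 875.37 = 18.94 ft.
Hydraulic gradient: i = |Δh| / L = 18.94 / 2258.2 = 0.00839.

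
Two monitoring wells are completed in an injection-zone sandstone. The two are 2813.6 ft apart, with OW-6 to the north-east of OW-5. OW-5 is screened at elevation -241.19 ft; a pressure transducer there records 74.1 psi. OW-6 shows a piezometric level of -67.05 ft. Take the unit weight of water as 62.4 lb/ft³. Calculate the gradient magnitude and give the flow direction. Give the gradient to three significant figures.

Pressure head at OW-5: ψ = 144·P/γ = 144 × 74.1 / 62.4 = 171.00 ft.
Total head at OW-5: h = z + ψ = -241.19 + 171.00 = -70.19 ft.
Total head at OW-6: h = -67.05 ft (water level in the piezometer is the total head).
Head difference: h(OW-5) − h(OW-6) = -70.19 − (-67.05) = -3.14 ft.
Hydraulic gradient: i = |Δh| / L = 3.14 / 2813.6 = 0.00112.
Flow is from higher to lower head: from OW-6 toward OW-5, i.e. toward the south-west.

i ≈ 0.00112; groundwater flows toward the south-west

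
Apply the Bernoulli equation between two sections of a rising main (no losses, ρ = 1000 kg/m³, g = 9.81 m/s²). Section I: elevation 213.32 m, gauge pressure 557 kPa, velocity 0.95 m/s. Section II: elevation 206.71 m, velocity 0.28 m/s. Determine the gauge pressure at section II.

Pressure head at I: ψ₁ = P₁/(ρg) = 557×1000 / (1000 × 9.81) = 56.78 m.
Velocity heads: v₁²/2g = 0.95²/19.62 = 0.046 m; v₂²/2g = 0.28²/19.62 = 0.004 m.
Total head H = z₁ + ψ₁ + v₁²/2g = 213.32 + 56.78 + 0.046 = 270.15 m.
ψ₂ = H − z₂ − v₂²/2g = 270.15 − 206.71 − 0.004 = 63.44 m.
P₂ = ρgψ₂ = 1000 × 9.81 × 63.44 ≈ 622 kPa.

P₂ ≈ 622 kPa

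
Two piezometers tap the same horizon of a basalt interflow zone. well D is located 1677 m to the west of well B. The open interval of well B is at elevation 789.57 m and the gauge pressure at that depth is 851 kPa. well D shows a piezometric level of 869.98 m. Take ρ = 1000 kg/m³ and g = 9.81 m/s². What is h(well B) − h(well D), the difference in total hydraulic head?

Pressure head at well B: ψ = P/(ρg) = 851×1000 / (1000 × 9.81) = 86.75 m.
Total head at well B: h = z + ψ = 789.57 + 86.75 = 876.32 m.
Total head at well D: h = 869.98 m (water level in the piezometer is the total head).
Head difference: h(well B) − h(well D) = 876.32 − 869.98 = 6.34 m.

Δh ≈ 6.34 m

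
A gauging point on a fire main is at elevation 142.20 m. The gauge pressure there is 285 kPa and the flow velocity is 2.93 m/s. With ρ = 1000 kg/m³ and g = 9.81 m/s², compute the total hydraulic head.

h ≈ 171.69 m

Pressure head ψ = P/(ρg) = 285×1000 / (1000 × 9.81) = 29.05 m.
Velocity head = v²/(2g) = 2.93² / (2 × 9.81) = 0.438 m.
h = z + ψ + v²/(2g) = 142.20 + 29.05 + 0.438 = 171.69 m.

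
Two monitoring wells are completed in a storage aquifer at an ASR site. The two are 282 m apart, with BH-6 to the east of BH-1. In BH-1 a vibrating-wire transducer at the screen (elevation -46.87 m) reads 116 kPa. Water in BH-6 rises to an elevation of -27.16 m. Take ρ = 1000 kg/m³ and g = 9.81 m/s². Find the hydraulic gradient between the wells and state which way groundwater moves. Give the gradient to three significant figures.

Pressure head at BH-1: ψ = P/(ρg) = 116×1000 / (1000 × 9.81) = 11.82 m.
Total head at BH-1: h = z + ψ = -46.87 + 11.82 = -35.05 m.
Total head at BH-6: h = -27.16 m (water level in the piezometer is the total head).
Head difference: h(BH-1) − h(BH-6) = -35.05 − (-27.16) = -7.89 m.
Hydraulic gradient: i = |Δh| / L = 7.89 / 282 = 0.0280.
Flow is from higher to lower head: from BH-6 toward BH-1, i.e. toward the west.

i ≈ 0.0280; groundwater flows toward the west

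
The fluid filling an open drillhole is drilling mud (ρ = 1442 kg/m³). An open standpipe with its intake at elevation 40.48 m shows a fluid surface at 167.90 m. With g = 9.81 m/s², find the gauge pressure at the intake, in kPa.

Pressure head ψ = h − z = 167.90 − 40.48 = 127.42 m.
P = ρgψ = 1442 × 9.81 × 127.42 = 1802486 Pa ≈ 1800 kPa.

P ≈ 1800 kPa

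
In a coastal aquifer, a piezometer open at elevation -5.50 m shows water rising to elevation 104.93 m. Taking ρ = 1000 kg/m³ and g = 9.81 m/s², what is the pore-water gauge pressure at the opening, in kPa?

Pressure head ψ = h − z = 104.93 − (-5.50) = 110.43 m.
P = ρgψ = 1000 × 9.81 × 110.43 = 1083318 Pa ≈ 1080 kPa.

P ≈ 1080 kPa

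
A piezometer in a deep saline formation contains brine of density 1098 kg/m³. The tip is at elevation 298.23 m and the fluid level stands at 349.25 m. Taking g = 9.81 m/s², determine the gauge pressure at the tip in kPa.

P ≈ 550 kPa

Pressure head ψ = h − z = 349.25 − 298.23 = 51.02 m.
P = ρgψ = 1098 × 9.81 × 51.02 = 549556 Pa ≈ 550 kPa.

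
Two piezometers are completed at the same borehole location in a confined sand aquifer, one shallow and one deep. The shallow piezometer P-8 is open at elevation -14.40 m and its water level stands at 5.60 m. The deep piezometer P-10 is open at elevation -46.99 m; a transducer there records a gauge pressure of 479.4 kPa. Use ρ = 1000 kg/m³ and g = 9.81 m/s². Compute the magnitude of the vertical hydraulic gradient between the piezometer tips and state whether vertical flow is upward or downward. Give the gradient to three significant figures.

|i_v| ≈ 0.114; vertical flow is downward

Total head at P-8: h = 5.60 m (water level in the standpipe).
Pressure head at P-10: ψ = P/(ρg) = 479.4×1000 / (1000 × 9.81) = 48.87 m.
Total head at P-10: h = z + ψ = -46.99 + 48.87 = 1.88 m.
Δh = h(P-8) − h(P-10) = 5.60 − 1.88 = 3.72 m.
Vertical separation Δz = -14.40 − (-46.99) = 32.59 m.
|i_v| = |Δh| / Δz = 3.72 / 32.59 = 0.114.
Head is higher in the shallow piezometer, so vertical flow is downward (recharge condition).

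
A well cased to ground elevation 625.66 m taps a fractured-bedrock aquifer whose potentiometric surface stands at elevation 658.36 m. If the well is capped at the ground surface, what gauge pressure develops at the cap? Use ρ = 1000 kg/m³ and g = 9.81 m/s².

Head above the cap: Δh = 658.36 − 625.66 = 32.70 m.
P = ρgΔh = 1000 × 9.81 × 32.70 = 320787 Pa ≈ 321 kPa.

P ≈ 321 kPa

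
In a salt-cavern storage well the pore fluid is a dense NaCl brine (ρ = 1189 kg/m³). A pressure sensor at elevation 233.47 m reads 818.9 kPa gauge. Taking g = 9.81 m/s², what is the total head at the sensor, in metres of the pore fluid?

h ≈ 303.68 m

ψ = P/(ρg) = 818.9×1000 / (1189 × 9.81) = 70.21 m.
h = z + ψ = 233.47 + 70.21 = 303.68 m.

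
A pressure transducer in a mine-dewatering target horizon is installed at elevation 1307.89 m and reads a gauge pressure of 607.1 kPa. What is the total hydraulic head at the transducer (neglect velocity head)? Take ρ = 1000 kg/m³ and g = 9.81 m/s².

h ≈ 1369.78 m

ψ = P/(ρg) = 607.1×1000 / (1000 × 9.81) = 61.89 m.
h = z + ψ = 1307.89 + 61.89 = 1369.78 m.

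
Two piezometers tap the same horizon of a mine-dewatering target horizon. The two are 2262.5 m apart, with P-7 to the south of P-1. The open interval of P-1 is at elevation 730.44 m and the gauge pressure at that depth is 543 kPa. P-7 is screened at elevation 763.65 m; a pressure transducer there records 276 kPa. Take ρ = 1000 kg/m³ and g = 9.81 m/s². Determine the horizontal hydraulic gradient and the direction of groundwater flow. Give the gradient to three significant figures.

Pressure head at P-1: ψ = P/(ρg) = 543×1000 / (1000 × 9.81) = 55.35 m.
Total head at P-1: h = z + ψ = 730.44 + 55.35 = 785.79 m.
Pressure head at P-7: ψ = P/(ρg) = 276×1000 / (1000 × 9.81) = 28.13 m.
Total head at P-7: h = z + ψ = 763.65 + 28.13 = 791.78 m.
Head difference: h(P-1) − h(P-7) = 785.79 − 791.78 = -5.99 m.
Hydraulic gradient: i = |Δh| / L = 5.99 / 2262.5 = 0.00265.
Flow is from higher to lower head: from P-7 toward P-1, i.e. toward the north.

i ≈ 0.00265; groundwater flows toward the north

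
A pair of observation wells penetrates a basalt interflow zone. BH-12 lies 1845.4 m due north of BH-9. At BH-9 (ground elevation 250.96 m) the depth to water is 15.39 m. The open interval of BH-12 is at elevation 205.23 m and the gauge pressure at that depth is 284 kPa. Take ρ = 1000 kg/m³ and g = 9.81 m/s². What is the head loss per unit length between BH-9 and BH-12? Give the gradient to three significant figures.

i ≈ 0.000753 m/m

Total head at BH-9: h = 250.96 − 15.39 = 235.57 m.
Pressure head at BH-12: ψ = P/(ρg) = 284×1000 / (1000 × 9.81) = 28.95 m.
Total head at BH-12: h = z + ψ = 205.23 + 28.95 = 234.18 m.
Head difference: h(BH-9) − h(BH-12) = 235.57 − 234.18 = 1.39 m.
Hydraulic gradient: i = |Δh| / L = 1.39 / 1845.4 = 0.000753.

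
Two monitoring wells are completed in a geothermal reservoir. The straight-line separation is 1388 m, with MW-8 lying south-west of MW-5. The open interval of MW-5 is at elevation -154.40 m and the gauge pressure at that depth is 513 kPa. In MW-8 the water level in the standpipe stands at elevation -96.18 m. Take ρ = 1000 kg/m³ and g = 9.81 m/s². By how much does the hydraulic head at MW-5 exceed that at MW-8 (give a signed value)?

Pressure head at MW-5: ψ = P/(ρg) = 513×1000 / (1000 × 9.81) = 52.29 m.
Total head at MW-5: h = z + ψ = -154.40 + 52.29 = -102.11 m.
Total head at MW-8: h = -96.18 m (water level in the piezometer is the total head).
Head difference: h(MW-5) − h(MW-8) = -102.11 − (-96.18) = -5.93 m.

Δh ≈ -5.93 m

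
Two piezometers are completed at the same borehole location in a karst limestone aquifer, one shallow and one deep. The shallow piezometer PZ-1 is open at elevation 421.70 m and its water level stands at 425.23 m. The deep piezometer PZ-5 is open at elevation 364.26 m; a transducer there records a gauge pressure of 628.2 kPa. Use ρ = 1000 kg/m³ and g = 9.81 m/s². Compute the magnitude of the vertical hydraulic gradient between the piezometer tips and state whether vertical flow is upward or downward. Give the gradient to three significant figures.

|i_v| ≈ 0.0534; vertical flow is upward

Total head at PZ-1: h = 425.23 m (water level in the standpipe).
Pressure head at PZ-5: ψ = P/(ρg) = 628.2×1000 / (1000 × 9.81) = 64.04 m.
Total head at PZ-5: h = z + ψ = 364.26 + 64.04 = 428.30 m.
Δh = h(PZ-1) − h(PZ-5) = 425.23 − 428.30 = -3.07 m.
Vertical separation Δz = 421.70 − 364.26 = 57.44 m.
|i_v| = |Δh| / Δz = 3.07 / 57.44 = 0.0534.
Head is higher in the deep piezometer, so vertical flow is upward (discharge condition).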